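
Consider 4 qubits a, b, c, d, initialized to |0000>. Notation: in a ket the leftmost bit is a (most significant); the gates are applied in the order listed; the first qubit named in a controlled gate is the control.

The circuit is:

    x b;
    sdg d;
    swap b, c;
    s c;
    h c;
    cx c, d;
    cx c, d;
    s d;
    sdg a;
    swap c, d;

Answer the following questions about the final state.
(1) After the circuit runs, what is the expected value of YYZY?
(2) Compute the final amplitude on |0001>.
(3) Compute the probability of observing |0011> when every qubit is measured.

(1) The observable YYZY averages to 0. Key observation: the block from step 6 through step 7 cancels to the identity and can be dropped.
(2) |0001> carries amplitude -sqrt(2)*I/2 in the final state.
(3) A full measurement returns |0011> with probability 0.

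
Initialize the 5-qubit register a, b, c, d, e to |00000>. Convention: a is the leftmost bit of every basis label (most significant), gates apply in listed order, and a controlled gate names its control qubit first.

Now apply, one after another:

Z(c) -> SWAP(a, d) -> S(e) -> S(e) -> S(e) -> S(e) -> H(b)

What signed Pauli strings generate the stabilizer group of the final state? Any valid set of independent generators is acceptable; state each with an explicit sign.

The final state is stabilized by the group generated by +IXIII, +ZIIII, +IIZII, +IIIZI, +IIIIZ; other independent generating sets are equally valid. Key observation: gates 3-6 undo each other exactly, leaving only the rest of the circuit to track.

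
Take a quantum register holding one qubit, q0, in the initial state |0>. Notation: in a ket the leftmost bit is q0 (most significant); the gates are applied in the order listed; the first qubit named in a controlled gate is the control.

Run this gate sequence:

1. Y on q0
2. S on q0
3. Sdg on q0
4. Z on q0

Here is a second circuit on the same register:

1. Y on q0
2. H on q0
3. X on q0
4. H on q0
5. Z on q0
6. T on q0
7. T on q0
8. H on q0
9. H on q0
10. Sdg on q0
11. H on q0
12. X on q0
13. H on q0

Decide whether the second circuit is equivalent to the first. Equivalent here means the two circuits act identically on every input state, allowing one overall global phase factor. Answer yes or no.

Yes — the two circuits implement the same unitary up to a global phase.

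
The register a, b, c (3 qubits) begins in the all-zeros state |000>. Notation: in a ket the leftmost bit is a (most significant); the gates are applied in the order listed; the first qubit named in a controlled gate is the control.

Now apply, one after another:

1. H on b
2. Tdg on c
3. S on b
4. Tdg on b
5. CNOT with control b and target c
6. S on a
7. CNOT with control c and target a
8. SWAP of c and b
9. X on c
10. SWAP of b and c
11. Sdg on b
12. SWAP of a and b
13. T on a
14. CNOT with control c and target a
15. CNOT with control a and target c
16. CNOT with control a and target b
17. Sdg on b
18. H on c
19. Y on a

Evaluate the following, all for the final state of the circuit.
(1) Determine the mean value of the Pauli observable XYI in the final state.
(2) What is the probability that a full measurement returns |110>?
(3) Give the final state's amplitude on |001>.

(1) In the final state, XYI has expectation 0.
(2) The probability of measuring |110> is 0.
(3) The amplitude on |001> is -exp(3*I*pi/4)/2.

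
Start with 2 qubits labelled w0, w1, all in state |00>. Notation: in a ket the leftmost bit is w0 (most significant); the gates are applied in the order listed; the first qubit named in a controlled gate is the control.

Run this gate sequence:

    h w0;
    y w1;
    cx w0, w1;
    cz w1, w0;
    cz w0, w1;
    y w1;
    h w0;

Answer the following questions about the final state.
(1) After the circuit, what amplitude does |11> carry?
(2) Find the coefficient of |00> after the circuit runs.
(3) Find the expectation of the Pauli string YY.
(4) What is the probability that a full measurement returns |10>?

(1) |11> carries amplitude 1/2 in the final state.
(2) |00> carries amplitude 1/2 in the final state.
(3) The observable YY averages to -1.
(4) Outcome |10> occurs with probability 1/4.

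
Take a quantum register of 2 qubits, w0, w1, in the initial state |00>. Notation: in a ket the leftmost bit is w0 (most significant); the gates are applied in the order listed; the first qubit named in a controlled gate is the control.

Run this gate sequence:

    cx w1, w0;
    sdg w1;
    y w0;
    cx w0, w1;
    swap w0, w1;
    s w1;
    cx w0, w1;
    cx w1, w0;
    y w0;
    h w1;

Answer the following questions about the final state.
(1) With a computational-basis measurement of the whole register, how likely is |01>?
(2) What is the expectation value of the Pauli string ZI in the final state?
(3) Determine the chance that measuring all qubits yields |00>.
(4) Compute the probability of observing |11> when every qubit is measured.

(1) The probability of measuring |01> is 1/2.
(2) The observable ZI averages to 1.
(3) A full measurement returns |00> with probability 1/2.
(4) Outcome |11> occurs with probability 0.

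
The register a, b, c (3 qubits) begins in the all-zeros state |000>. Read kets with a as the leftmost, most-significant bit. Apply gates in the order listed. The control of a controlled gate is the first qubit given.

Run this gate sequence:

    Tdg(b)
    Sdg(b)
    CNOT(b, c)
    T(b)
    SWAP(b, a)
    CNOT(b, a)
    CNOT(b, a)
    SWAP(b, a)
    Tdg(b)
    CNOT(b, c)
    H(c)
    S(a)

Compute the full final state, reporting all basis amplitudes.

The resulting statevector has amplitude sqrt(2)/2 on |000>, sqrt(2)/2 on |001>, and 0 on every other basis state. Key observation: the block from step 3 through step 10 cancels to the identity and can be dropped.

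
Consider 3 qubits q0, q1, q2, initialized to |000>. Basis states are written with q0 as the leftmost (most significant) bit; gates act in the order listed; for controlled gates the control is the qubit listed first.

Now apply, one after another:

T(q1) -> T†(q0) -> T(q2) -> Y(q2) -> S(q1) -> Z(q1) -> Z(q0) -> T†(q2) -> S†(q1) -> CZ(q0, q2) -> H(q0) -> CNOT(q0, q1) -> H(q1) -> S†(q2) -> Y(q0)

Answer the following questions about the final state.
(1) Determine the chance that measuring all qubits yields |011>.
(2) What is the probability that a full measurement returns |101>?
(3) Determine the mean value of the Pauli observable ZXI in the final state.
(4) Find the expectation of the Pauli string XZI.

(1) Outcome |011> occurs with probability 1/4.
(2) Outcome |101> occurs with probability 1/4.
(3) The observable ZXI averages to -1.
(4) The observable XZI averages to -1.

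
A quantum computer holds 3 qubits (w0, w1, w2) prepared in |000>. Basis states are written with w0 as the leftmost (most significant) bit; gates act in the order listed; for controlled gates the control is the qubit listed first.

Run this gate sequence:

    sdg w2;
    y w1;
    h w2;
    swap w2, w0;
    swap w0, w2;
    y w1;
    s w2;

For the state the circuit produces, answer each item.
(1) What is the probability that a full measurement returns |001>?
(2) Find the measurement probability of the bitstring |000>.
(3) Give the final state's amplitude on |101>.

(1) A full measurement returns |001> with probability 1/2.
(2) Outcome |000> occurs with probability 1/2.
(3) |101> carries amplitude 0 in the final state.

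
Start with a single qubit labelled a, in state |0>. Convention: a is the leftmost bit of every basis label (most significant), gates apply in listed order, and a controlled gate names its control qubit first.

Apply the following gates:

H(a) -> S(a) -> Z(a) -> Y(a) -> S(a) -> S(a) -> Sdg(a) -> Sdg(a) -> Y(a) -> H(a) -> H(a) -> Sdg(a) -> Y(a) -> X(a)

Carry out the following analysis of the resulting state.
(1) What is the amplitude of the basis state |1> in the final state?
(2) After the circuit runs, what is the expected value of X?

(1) The amplitude on |1> is sqrt(2)*I/2. Key observation: steps 5-8 multiply out to the identity, so the circuit reduces to the remaining gates.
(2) In the final state, X has expectation 1.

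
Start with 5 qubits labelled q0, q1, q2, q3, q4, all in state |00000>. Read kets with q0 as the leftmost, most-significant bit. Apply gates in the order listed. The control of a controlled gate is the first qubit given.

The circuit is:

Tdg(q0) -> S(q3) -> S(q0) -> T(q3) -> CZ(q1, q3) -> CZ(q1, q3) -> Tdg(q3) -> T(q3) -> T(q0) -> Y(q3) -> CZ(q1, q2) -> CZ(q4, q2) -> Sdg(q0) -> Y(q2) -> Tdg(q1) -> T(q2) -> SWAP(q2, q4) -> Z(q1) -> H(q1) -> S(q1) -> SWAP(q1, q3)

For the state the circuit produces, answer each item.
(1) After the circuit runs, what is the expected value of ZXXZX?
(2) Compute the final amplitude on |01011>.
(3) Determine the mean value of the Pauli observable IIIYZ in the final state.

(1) In the final state, ZXXZX has expectation 0. Key observation: the block from step 4 through step 7 cancels to the identity and can be dropped.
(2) |01011> carries amplitude -sqrt(2)*exp(3*I*pi/4)/2 in the final state.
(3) In the final state, IIIYZ has expectation -1.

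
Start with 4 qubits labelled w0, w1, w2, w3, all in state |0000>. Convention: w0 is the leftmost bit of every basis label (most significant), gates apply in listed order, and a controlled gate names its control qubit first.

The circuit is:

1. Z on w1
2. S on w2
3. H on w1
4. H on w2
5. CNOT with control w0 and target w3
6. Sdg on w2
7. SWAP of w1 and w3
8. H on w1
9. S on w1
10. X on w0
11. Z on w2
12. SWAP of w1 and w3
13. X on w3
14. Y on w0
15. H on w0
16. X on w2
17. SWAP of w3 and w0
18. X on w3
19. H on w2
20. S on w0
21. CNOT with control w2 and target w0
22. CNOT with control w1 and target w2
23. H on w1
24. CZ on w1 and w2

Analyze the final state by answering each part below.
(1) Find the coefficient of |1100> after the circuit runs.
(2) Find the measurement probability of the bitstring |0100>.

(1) The amplitude on |1100> is 1/4.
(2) The probability of measuring |0100> is 1/16.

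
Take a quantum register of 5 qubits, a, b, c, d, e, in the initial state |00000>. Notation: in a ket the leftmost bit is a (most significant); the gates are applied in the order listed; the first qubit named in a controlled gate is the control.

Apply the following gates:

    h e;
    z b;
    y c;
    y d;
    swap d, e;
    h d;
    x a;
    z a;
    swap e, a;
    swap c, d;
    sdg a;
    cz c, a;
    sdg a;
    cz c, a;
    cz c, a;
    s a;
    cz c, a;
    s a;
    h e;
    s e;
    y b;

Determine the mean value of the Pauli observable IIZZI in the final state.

The expectation value of IIZZI is -1. Key observation: gates 11-18 undo each other exactly, leaving only the rest of the circuit to track.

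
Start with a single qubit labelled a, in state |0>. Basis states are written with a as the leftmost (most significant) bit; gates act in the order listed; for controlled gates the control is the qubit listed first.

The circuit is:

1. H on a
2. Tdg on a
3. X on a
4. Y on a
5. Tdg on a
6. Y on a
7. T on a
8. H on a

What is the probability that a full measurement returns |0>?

The probability of measuring |0> is 1/2 - sqrt(2)/4.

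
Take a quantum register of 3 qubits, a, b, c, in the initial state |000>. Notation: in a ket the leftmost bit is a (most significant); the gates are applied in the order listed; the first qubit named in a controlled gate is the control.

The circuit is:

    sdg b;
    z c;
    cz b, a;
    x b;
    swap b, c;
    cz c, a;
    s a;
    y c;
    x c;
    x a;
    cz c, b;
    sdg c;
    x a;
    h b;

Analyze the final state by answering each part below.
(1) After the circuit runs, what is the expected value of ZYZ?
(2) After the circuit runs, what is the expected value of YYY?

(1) The expectation value of ZYZ is 0.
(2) In the final state, YYY has expectation 0.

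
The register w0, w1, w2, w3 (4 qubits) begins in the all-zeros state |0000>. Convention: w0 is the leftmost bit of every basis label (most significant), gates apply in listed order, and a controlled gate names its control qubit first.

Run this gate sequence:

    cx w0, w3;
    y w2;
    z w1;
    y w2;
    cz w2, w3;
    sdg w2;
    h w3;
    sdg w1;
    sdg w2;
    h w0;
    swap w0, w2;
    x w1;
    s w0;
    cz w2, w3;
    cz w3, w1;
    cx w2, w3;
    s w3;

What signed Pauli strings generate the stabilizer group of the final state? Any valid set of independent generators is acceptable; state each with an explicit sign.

The stabilizer group can be generated by +IIXZ, -IIZY, +ZIII, -IZII, among other valid generating sets.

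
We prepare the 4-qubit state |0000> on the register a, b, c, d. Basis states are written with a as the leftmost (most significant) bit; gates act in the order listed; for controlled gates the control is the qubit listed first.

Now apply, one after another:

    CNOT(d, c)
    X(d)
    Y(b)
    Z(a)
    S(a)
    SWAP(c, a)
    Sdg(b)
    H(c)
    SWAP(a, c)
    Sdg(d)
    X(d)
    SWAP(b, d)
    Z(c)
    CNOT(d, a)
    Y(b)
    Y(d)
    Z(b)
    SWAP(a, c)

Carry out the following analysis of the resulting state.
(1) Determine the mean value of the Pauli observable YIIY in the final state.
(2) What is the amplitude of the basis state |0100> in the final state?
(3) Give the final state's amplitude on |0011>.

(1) The observable YIIY averages to 0.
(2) The amplitude on |0100> is sqrt(2)*I/2.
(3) The final state's coefficient on |0011> equals 0.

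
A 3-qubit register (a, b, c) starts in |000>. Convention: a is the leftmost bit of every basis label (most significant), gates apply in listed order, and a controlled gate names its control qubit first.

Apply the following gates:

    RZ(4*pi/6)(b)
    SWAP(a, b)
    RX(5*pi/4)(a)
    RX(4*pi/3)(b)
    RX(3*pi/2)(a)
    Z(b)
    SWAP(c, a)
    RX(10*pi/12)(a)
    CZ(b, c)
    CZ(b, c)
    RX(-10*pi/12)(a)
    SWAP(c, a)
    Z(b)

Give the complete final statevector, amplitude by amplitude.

The resulting statevector has amplitude sqrt(2)*(-sqrt(sqrt(2) + 2) + sqrt(2 - sqrt(2)))*exp(2*I*pi/3)/8 on |000>, 0 on |001>, sqrt(6)*(-sqrt(2 - sqrt(2)) + sqrt(sqrt(2) + 2))*exp(I*pi/6)/8 on |010>, 0 on |011>, sqrt(2)*(-sqrt(sqrt(2) + 2) - sqrt(2 - sqrt(2)))*exp(I*pi/6)/8 on |100>, 0 on |101>, sqrt(6)*(-sqrt(sqrt(2) + 2) - sqrt(2 - sqrt(2)))*exp(2*I*pi/3)/8 on |110>, 0 on |111>. Key observation: gates 6-13 undo each other exactly, leaving only the rest of the circuit to track.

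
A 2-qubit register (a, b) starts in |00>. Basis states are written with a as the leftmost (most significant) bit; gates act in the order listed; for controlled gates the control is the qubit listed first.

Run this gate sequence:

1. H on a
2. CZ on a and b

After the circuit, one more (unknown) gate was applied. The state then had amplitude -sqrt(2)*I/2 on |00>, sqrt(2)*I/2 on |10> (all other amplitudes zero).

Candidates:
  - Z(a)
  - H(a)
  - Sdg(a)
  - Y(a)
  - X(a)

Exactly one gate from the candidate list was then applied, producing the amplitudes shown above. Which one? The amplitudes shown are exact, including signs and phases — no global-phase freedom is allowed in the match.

The unique candidate consistent with the amplitudes is Y(a).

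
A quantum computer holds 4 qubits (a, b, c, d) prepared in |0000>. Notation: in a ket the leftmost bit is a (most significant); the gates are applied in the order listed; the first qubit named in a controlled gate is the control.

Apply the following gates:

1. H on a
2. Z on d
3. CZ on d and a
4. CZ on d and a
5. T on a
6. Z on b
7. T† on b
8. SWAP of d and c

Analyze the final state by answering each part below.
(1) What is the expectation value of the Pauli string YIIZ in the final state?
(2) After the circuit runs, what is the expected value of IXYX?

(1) The expectation value of YIIZ is sqrt(2)/2. Key observation: the block from step 3 through step 4 cancels to the identity and can be dropped.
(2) The expectation value of IXYX is 0.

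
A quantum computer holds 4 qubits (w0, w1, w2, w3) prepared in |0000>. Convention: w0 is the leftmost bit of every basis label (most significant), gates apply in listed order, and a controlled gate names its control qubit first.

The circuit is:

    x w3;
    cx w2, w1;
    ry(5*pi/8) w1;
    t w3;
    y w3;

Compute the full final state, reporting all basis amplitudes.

The resulting statevector has amplitude -exp(3*I*pi/4)*cos(5*pi/16) on |0000>, -exp(3*I*pi/4)*sin(5*pi/16) on |0100>, and 0 on every other basis state.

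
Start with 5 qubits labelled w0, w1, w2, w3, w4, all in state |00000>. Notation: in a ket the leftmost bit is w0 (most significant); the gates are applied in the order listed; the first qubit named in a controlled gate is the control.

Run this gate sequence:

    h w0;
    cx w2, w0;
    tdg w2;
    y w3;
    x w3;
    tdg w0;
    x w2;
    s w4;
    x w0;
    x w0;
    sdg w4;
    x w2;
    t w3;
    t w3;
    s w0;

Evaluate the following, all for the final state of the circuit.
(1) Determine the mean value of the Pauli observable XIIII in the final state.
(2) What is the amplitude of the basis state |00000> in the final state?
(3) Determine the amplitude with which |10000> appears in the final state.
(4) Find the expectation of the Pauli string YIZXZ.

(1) The observable XIIII averages to sqrt(2)/2. Key observation: steps 7-12 multiply out to the identity, so the circuit reduces to the remaining gates.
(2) The final state's coefficient on |00000> equals sqrt(2)*I/2.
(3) The final state's coefficient on |10000> equals sqrt(2)*exp(3*I*pi/4)/2.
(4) The observable YIZXZ averages to 0.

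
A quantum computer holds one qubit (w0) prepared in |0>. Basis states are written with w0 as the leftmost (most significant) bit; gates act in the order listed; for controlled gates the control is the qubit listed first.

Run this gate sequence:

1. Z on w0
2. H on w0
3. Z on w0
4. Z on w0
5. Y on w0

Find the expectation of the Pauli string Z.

In the final state, Z has expectation 0.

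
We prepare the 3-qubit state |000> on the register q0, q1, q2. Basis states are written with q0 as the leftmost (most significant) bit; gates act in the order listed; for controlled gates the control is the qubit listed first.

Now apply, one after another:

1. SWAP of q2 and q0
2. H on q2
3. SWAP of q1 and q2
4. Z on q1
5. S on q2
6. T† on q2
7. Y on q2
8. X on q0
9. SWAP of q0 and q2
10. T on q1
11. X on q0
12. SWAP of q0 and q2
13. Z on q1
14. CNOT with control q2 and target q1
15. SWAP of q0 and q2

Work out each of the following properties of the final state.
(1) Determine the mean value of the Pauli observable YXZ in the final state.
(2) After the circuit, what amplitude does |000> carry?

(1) In the final state, YXZ has expectation 0.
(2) |000> carries amplitude 0 in the final state.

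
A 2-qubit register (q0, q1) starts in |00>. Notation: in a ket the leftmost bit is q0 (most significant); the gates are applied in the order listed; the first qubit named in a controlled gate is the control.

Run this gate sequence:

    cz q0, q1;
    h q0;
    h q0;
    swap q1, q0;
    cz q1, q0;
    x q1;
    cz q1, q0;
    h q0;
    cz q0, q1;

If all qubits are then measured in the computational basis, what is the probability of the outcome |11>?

Outcome |11> occurs with probability 1/2.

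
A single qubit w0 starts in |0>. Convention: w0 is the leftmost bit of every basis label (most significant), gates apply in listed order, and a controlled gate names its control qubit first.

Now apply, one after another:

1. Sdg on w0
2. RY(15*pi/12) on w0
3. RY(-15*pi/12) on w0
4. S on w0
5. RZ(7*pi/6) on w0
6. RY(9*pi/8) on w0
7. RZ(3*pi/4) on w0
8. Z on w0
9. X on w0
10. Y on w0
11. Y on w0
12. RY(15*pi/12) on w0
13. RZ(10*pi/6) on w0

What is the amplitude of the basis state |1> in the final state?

The final state's coefficient on |1> equals -sqrt(sqrt(2)/4 + 1/2)*exp(5*I*pi/8)*sin(7*pi/16) + sqrt(1/2 - sqrt(2)/4)*exp(-I*pi/8)*cos(7*pi/16).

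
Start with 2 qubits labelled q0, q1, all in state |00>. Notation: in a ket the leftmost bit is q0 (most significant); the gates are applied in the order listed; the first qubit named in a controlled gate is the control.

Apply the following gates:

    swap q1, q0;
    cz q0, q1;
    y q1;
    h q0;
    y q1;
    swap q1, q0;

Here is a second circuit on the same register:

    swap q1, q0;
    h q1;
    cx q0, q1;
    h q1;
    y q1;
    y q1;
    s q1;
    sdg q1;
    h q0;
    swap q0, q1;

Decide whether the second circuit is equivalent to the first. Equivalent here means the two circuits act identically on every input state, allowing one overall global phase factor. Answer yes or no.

Yes, they are equivalent — the unitaries differ by at most a global phase.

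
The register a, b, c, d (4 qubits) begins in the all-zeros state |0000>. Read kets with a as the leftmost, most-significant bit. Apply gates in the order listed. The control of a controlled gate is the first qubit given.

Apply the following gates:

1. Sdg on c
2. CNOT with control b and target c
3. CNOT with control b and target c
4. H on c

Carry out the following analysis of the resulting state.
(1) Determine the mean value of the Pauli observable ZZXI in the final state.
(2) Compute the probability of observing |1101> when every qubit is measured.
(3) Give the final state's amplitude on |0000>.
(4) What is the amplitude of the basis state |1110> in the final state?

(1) In the final state, ZZXI has expectation 1. Key observation: the block from step 2 through step 3 cancels to the identity and can be dropped.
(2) The probability of measuring |1101> is 0.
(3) |0000> carries amplitude sqrt(2)/2 in the final state.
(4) |1110> carries amplitude 0 in the final state.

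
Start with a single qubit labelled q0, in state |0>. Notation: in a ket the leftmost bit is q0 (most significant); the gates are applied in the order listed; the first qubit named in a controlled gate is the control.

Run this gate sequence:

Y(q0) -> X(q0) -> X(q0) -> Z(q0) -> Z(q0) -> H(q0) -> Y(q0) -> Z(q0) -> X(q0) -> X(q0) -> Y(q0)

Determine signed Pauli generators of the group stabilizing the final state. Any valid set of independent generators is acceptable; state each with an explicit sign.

The final state is stabilized by the group generated by +X; other independent generating sets are equally valid.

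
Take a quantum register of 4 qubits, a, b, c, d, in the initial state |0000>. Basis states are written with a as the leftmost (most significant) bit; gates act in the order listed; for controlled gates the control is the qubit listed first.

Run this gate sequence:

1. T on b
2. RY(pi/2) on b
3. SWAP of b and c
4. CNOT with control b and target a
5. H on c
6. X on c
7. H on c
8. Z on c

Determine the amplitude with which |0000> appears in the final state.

The final state's coefficient on |0000> equals sqrt(2)/2. Key observation: gates 5-8 undo each other exactly, leaving only the rest of the circuit to track.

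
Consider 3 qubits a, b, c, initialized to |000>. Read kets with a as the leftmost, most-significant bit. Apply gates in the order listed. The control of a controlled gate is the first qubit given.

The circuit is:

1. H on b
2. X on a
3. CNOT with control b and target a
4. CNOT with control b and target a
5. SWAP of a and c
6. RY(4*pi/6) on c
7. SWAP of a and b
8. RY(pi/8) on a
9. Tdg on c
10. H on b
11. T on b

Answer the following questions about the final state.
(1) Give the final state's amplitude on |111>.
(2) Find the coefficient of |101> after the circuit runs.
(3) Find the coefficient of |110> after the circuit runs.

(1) The final state's coefficient on |111> equals sqrt(2)*sin(5*pi/16)/4. Key observation: the block from step 3 through step 4 cancels to the identity and can be dropped.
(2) |101> carries amplitude -sqrt(2)*exp(3*I*pi/4)*sin(5*pi/16)/4 in the final state.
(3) The final state's coefficient on |110> equals -sqrt(6)*exp(I*pi/4)*sin(5*pi/16)/4.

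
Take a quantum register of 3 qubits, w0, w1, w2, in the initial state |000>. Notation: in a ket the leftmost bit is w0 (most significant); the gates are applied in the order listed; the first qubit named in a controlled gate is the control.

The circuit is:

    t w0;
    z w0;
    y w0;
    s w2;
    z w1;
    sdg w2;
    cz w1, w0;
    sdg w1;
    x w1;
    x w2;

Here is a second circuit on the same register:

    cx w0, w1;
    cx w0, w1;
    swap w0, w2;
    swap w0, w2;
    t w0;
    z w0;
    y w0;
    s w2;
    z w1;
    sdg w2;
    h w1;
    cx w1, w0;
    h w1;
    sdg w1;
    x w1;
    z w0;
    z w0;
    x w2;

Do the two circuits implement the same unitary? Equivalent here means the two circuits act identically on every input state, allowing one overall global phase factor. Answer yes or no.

No: there is an input state on which the two circuits produce genuinely different outputs (not merely differing by a phase).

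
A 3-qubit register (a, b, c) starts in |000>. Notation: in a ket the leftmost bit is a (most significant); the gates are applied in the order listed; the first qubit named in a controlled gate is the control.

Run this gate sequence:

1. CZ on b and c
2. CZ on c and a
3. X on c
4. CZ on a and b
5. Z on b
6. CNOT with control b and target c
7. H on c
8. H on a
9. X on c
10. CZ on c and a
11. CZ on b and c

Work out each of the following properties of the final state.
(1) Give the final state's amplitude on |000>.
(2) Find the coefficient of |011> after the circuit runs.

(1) The amplitude on |000> is -1/2.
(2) |011> carries amplitude 0 in the final state.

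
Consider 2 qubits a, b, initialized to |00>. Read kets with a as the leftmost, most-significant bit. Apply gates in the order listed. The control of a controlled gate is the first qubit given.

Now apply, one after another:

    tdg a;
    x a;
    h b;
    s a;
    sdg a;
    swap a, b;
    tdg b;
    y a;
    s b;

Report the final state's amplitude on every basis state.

The final amplitudes are 0 on |00>, -sqrt(2)*exp(3*I*pi/4)/2 on |01>, 0 on |10>, sqrt(2)*exp(3*I*pi/4)/2 on |11>.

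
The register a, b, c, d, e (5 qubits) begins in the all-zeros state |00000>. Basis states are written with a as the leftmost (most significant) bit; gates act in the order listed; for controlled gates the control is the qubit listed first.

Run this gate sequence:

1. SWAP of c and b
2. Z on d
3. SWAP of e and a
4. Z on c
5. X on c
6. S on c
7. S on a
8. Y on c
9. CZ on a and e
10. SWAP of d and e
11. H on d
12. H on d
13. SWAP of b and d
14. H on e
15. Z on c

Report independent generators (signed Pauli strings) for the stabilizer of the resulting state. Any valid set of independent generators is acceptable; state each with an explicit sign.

One valid set of independent stabilizer generators is +IIIIX, +ZIIII, +IZIII, +IIZII, +IIIZI (any independent generating set of the same group is equally correct).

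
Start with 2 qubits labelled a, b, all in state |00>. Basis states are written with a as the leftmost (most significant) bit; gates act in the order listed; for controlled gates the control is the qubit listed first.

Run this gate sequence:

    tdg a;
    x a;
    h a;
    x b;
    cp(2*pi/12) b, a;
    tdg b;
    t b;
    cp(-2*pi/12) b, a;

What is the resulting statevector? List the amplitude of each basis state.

The final amplitudes are 0 on |00>, sqrt(2)/2 on |01>, 0 on |10>, -sqrt(2)/2 on |11>. Key observation: the block from step 5 through step 8 cancels to the identity and can be dropped.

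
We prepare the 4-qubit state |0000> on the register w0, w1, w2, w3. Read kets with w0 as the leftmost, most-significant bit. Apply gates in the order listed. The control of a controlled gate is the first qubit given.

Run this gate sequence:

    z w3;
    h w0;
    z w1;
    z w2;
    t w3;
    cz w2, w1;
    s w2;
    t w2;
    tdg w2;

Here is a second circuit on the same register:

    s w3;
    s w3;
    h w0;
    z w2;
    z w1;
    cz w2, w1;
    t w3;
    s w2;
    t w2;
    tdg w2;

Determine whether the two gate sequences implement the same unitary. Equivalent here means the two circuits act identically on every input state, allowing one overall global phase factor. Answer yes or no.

Yes, they are equivalent — the unitaries differ by at most a global phase.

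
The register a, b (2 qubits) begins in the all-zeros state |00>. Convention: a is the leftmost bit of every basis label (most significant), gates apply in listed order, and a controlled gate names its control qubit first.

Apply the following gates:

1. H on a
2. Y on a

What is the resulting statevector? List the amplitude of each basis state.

After the circuit, the state carries amplitude -sqrt(2)*I/2 on |00>, 0 on |01>, sqrt(2)*I/2 on |10>, 0 on |11>.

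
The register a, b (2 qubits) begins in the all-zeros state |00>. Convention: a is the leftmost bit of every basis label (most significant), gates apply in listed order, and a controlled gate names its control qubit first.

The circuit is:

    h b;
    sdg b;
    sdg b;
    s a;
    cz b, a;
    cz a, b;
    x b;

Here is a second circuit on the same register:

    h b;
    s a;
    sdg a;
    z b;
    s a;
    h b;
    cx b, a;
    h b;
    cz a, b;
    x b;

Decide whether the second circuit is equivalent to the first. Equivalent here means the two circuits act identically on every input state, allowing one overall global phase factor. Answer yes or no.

No, they are not equivalent — no single phase factor reconciles the two unitaries.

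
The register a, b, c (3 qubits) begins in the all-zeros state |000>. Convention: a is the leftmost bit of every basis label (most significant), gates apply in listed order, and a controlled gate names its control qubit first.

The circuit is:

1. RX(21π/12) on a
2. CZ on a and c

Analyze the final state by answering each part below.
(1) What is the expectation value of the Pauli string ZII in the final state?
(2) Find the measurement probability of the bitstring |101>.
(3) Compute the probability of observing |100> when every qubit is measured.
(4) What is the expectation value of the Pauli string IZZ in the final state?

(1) The expectation value of ZII is sqrt(2)/2.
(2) The probability of measuring |101> is 0.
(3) Outcome |100> occurs with probability 1/2 - sqrt(2)/4.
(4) The observable IZZ averages to 1.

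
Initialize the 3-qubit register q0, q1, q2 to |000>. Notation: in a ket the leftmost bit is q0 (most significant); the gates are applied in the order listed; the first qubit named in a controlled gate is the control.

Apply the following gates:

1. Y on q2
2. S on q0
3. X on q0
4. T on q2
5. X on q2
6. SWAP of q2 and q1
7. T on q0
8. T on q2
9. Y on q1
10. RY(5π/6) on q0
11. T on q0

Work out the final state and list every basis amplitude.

The final amplitudes are I*(sqrt(2) + sqrt(6))/4 on |010>, (-sqrt(6) + sqrt(2))*exp(3*I*pi/4)/4 on |110>, and 0 on every other basis state.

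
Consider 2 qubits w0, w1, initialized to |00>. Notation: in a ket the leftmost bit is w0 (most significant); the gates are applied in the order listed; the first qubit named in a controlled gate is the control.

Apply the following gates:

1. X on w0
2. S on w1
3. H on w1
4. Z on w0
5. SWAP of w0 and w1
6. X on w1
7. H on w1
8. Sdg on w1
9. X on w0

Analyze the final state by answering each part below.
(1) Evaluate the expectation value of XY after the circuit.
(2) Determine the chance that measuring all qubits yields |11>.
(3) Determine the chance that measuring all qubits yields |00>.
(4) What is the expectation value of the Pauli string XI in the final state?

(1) The observable XY averages to -1.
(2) A full measurement returns |11> with probability 1/4.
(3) Outcome |00> occurs with probability 1/4.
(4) In the final state, XI has expectation 1.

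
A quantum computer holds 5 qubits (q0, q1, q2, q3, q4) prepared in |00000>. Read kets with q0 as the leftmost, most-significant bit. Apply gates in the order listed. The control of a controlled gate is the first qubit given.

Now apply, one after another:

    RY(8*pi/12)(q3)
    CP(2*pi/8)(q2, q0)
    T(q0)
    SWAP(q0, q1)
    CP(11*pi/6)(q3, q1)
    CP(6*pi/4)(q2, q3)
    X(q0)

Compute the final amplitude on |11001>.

The final state's coefficient on |11001> equals 0.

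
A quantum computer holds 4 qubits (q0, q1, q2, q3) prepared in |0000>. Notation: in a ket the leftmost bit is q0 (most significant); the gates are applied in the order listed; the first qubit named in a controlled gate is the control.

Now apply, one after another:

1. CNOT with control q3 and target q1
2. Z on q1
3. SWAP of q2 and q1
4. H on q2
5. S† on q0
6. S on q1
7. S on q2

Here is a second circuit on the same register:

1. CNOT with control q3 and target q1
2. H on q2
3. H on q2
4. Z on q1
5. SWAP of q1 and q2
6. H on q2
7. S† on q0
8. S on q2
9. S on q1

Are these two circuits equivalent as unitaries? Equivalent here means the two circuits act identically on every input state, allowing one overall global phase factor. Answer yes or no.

Yes, they are equivalent — the unitaries differ by at most a global phase.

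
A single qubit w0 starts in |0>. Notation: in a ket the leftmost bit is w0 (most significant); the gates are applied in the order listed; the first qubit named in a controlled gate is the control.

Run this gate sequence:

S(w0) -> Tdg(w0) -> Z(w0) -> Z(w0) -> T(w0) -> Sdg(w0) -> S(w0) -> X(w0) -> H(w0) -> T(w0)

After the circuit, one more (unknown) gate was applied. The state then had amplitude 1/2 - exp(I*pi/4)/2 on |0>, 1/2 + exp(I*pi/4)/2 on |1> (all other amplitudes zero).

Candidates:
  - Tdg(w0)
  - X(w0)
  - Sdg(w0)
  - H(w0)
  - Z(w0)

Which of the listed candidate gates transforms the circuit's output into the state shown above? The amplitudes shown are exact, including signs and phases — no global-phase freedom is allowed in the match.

It was H(w0) that produced the state shown. Key observation: the block from step 1 through step 6 cancels to the identity and can be dropped.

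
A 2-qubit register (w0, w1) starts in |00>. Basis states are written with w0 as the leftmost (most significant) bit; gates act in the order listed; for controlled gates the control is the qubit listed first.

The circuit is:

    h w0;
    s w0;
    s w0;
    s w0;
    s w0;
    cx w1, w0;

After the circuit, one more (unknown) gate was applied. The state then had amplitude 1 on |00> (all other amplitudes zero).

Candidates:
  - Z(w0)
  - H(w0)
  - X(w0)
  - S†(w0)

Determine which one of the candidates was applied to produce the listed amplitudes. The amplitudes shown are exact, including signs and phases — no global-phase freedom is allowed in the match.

The unique candidate consistent with the amplitudes is H(w0).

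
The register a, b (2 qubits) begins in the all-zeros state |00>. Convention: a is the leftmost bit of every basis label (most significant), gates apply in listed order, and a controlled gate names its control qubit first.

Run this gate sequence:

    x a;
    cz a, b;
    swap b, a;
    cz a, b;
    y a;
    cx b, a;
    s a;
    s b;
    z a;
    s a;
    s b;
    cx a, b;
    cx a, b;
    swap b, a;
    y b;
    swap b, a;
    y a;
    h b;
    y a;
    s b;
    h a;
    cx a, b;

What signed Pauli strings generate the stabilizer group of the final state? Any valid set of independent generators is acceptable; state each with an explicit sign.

One valid set of independent stabilizer generators is +YZ, -ZY (any independent generating set of the same group is equally correct).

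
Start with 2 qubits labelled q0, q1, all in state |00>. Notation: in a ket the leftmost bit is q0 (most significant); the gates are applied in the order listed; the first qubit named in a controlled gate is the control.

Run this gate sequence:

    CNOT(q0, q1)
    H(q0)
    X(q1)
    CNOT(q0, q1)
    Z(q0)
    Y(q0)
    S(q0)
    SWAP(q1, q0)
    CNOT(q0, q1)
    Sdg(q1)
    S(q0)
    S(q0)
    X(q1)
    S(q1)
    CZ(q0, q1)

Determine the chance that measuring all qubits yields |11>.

A full measurement returns |11> with probability 1/2.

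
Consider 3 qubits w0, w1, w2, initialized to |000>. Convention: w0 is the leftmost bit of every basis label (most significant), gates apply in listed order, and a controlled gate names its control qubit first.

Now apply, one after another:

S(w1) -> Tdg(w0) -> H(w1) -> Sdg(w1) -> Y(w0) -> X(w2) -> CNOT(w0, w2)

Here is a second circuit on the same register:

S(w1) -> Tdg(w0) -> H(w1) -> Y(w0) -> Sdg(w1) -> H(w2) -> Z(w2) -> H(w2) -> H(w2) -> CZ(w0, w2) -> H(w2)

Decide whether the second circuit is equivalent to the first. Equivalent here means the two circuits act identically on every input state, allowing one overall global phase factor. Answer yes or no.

Yes, they are equivalent — the unitaries differ by at most a global phase.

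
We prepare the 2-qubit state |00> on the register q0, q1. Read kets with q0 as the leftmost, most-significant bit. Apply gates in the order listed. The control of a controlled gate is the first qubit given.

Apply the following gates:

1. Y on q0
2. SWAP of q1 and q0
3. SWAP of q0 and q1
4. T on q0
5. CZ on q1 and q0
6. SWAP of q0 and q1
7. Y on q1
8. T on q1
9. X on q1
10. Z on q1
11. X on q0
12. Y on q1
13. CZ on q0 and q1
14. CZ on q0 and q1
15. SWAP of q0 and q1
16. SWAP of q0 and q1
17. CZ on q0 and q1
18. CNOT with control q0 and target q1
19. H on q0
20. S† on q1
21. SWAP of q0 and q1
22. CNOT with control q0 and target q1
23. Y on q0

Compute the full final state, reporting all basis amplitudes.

After the circuit, the state carries amplitude sqrt(2)*exp(3*I*pi/4)/2 on |00>, -sqrt(2)*exp(3*I*pi/4)/2 on |01>, 0 on |10>, 0 on |11>. Key observation: gates 14-17 undo each other exactly, leaving only the rest of the circuit to track.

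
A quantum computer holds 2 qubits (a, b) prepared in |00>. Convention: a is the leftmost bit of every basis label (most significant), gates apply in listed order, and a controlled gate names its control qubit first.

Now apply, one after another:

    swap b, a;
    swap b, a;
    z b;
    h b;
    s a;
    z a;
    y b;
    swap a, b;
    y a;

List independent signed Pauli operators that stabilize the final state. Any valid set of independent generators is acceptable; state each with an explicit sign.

The final state is stabilized by the group generated by +XI, +IZ; other independent generating sets are equally valid.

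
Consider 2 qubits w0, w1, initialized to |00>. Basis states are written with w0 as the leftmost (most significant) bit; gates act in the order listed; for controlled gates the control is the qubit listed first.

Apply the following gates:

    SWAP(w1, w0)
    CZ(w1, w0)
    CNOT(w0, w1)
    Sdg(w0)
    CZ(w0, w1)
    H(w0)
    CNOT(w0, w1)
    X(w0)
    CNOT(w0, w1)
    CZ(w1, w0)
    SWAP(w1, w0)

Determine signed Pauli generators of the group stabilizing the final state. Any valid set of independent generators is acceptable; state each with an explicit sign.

One valid set of independent stabilizer generators is -IX, -ZI (any independent generating set of the same group is equally correct).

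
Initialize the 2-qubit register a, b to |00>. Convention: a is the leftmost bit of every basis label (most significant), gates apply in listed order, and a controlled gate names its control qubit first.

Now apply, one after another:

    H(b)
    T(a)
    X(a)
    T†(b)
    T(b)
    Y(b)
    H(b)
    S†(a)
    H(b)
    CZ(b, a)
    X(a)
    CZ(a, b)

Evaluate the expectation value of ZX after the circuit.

The expectation value of ZX is 1.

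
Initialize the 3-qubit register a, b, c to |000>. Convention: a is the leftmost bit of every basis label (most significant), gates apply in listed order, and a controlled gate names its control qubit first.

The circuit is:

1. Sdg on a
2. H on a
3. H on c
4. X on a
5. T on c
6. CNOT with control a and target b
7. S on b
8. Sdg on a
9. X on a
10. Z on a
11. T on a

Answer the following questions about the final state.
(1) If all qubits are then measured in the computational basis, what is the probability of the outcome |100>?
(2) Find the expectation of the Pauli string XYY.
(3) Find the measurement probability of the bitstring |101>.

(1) The probability of measuring |100> is 1/4.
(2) In the final state, XYY has expectation 1/2.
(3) Outcome |101> occurs with probability 1/4.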